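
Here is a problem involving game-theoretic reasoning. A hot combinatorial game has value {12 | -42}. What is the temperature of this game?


The game is {12 | -42}, a switch {a | b} with numbers a > b.
Cooling {a | b} by t gives {a - t | b + t}, which stops being hot when a - t = b + t, i.e. at t = (a - b)/2. So the temperature of a switch is (a - b)/2.
Temperature = (Left option - Right option) / 2
= (12 - (-42)) / 2
= 54 / 2
= 27

27


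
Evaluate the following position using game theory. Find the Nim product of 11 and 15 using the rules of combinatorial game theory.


Nim multiplication is bilinear over XOR: (u XOR v) * w = (u*w) XOR (v*w).
So we split each operand into its bit components and XOR the pairwise Nim products.
11 = 1 + 2 + 8 (as XOR of powers of 2).
15 = 1 + 2 + 4 + 8 (as XOR of powers of 2).
Using the standard Nim-product table on single bits:
  2*2 = 3,   2*4 = 8,   2*8 = 12,
  4*4 = 6,   4*8 = 11,  8*8 = 13,
and  1*x = x (identity), k*l = l*k (commutative).
Pairwise Nim products:
  1 * 1 = 1
  1 * 2 = 2
  1 * 4 = 4
  1 * 8 = 8
  2 * 1 = 2
  2 * 2 = 3
  2 * 4 = 8
  2 * 8 = 12
  8 * 1 = 8
  8 * 2 = 12
  8 * 4 = 11
  8 * 8 = 13
XOR them: 1 XOR 2 XOR 4 XOR 8 XOR 2 XOR 3 XOR 8 XOR 12 XOR 8 XOR 12 XOR 11 XOR 13 = 8.
Result: 11 * 15 = 8 (in Nim).

8


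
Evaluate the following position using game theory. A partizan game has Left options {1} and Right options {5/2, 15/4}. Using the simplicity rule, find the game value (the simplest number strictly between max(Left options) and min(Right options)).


Left options: {1}, max = 1
Right options: {5/2, 15/4}, min = 5/2
All options are numbers and max(Left) < min(Right), so by the simplicity theorem the value is the simplest (earliest-born) number strictly between 1 and 5/2.
The only integer strictly between 1 and 5/2 is 2.
No non-integer in the interval can be simpler: if x is a non-integer in the interval, then floor(x) or ceil(x) also lies in the interval (the interval contains an integer), and both are proper prefixes of x's sign expansion, i.e. born earlier. So the game value is 2.
Game value = 2

2


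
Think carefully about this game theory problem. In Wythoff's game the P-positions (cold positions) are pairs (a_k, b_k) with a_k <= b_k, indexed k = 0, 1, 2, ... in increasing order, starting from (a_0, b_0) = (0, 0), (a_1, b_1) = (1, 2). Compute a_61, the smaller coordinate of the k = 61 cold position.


By Wythoff's theorem, a_k = floor(k * phi) and b_k = floor(k * phi^2) = a_k + k, where phi = (1 + sqrt(5))/2 is the golden ratio.
phi = (1 + sqrt(5))/2 = 1.618034
k = 61
k * phi = 61 * 1.618034 = 98.700073
a_61 = floor(k * phi) = 98

98


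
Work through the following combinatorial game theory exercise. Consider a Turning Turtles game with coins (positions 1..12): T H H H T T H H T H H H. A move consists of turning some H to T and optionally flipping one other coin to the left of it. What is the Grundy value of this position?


Coins: T H H H T T H H T H H H
Key fact: a single head at position k behaves exactly like a Nim heap of size k (turning it to T and optionally flipping a coin at j < k corresponds to moving the heap from k to j, or to 0), and heads combine as a disjunctive sum (two heads at the same place would cancel, matching j XOR j = 0). So the Nim-value is the XOR of the 1-indexed positions of the heads.
Face-up positions (1-indexed): [2, 3, 4, 7, 8, 10, 11, 12]
XOR 0 with 2: 0 XOR 2 = 2
XOR 2 with 3: 2 XOR 3 = 1
XOR 1 with 4: 1 XOR 4 = 5
XOR 5 with 7: 5 XOR 7 = 2
XOR 2 with 8: 2 XOR 8 = 10
XOR 10 with 10: 10 XOR 10 = 0
XOR 0 with 11: 0 XOR 11 = 11
XOR 11 with 12: 11 XOR 12 = 7
Nim-value = 7

7


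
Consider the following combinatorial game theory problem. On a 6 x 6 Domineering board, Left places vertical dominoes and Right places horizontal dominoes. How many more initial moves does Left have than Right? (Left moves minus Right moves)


Board is 6 x 6 (rows x cols).
Left (vertical) placements: (rows-1) * cols = 5 * 6 = 30
Right (horizontal) placements: rows * (cols-1) = 6 * 5 = 30
Advantage = Left - Right = 30 - 30 = 0

0


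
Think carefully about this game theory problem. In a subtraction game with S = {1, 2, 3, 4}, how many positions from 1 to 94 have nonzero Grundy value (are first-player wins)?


Subtraction set S = {1, 2, 3, 4}, so G(n) = n mod 5.
G(n) = 0 when n is a multiple of 5.
Multiples of 5 in [1, 94]: 18
N-positions (nonzero Grundy) = 94 - 18 = 76

76


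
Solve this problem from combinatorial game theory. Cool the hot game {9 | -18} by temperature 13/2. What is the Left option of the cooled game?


Original game: {9 | -18} (a switch {a | b} with a > b).
Cooling by t (for t below the temperature (a - b)/2 = 27/2) taxes each move by t: {a | b} cooled by t is {a - t | b + t}.
Cooling amount: t = 13/2
Cooled Left option: 9 - 13/2 = 5/2
Cooled Right option: -18 + 13/2 = -23/2
Cooled game: {5/2 | -23/2}
Left option = 5/2

5/2


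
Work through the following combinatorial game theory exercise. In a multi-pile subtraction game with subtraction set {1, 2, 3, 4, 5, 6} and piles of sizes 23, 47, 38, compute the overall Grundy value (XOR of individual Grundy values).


Subtraction set: {1, 2, 3, 4, 5, 6}
For this subtraction set, G(n) = n mod 7 (period = max + 1 = 7).
Pile 1 (size 23): G(23) = 23 mod 7 = 2
Pile 2 (size 47): G(47) = 47 mod 7 = 5
Pile 3 (size 38): G(38) = 38 mod 7 = 3
Total Grundy value = XOR of all: 2 XOR 5 XOR 3 = 4

4


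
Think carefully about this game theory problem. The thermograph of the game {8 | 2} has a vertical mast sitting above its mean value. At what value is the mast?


Game = {8 | 2}, a switch {a | b} with numbers a > b.
Its thermograph has left wall a - t and right wall b + t, which meet at t = (a - b)/2, where both equal (a + b)/2. So the mast (mean value) is at (a + b)/2.
Mean = (8 + (2))/2 = 10/2 = 5

5


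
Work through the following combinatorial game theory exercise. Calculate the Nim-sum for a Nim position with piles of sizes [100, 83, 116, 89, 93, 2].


We need the XOR (exclusive or) of all pile sizes.
After XOR-ing pile 1 (size 100): 0 XOR 100 = 100
After XOR-ing pile 2 (size 83): 100 XOR 83 = 55
After XOR-ing pile 3 (size 116): 55 XOR 116 = 67
After XOR-ing pile 4 (size 89): 67 XOR 89 = 26
After XOR-ing pile 5 (size 93): 26 XOR 93 = 71
After XOR-ing pile 6 (size 2): 71 XOR 2 = 69
The Nim-value of this position is 69.

69


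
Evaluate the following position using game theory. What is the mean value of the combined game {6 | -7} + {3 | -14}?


G1 = {6 | -7}, G2 = {3 | -14}
Each is a switch {a | b} with numbers a > b; its mean value is (a + b)/2, and mean value is additive over game sums: m(G1 + G2) = m(G1) + m(G2).
Mean of G1 = (6 + (-7))/2 = -1/2 = -1/2
Mean of G2 = (3 + (-14))/2 = -11/2 = -11/2
Mean of G1 + G2 = -1/2 + -11/2 = -6

-6


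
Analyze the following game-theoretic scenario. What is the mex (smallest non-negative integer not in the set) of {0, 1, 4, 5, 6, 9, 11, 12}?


Set = {0, 1, 4, 5, 6, 9, 11, 12}
0 is in the set.
1 is in the set.
2 is NOT in the set. This is the mex.
mex = 2

2


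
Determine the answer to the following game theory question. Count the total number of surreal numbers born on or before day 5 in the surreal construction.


Day 0: {|} = 0 is born. Count = 1.
Day n: the number of surreal numbers born by day n is 2^(n+1) - 1.
By day 0: 2^1 - 1 = 1
By day 1: 2^2 - 1 = 3
By day 2: 2^3 - 1 = 7
By day 3: 2^4 - 1 = 15
By day 4: 2^5 - 1 = 31
By day 5: 2^6 - 1 = 63
By day 5: 63 surreal numbers.

63


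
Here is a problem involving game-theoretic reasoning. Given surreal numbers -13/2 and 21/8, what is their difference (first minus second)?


x = -13/2, y = 21/8
Converting to common denominator: 8
x = -52/8, y = 21/8
x - y = -13/2 - 21/8 = -73/8

-73/8


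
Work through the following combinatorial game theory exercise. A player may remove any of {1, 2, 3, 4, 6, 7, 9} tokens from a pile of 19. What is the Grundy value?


The subtraction set is S = {1, 2, 3, 4, 6, 7, 9}.
G(k) = mex{ G(k - s) : s in S, s <= k }. We compute iteratively: G(0) = 0.
G(1) = mex({0}) = 1
G(2) = mex({0, 1}) = 2
G(3) = mex({0, 1, 2}) = 3
G(4) = mex({0, 1, 2, 3}) = 4
G(5) = mex({1, 2, 3, 4}) = 0
G(6) = mex({0, 2, 3, 4}) = 1
G(7) = mex({0, 1, 3, 4}) = 2
G(8) = mex({0, 1, 2, 4}) = 3
G(9) = mex({0, 1, 2, 3}) = 4
G(10) = mex({1, 2, 3, 4}) = 0
G(11) = mex({0, 2, 3, 4}) = 1
G(12) = mex({0, 1, 3, 4}) = 2
G(13) = mex({0, 1, 2, 4}) = 3
Observe that G(5)..G(13) = 0, 1, 2, 3, 4, 0, 1, 2, 3 repeats G(0)..G(8) = 0, 1, 2, 3, 4, 0, 1, 2, 3.
For k >= max(S) = 9, G(k) is determined by the previous 9 values G(k-9)..G(k-1); a window of 9 consecutive values has recurred shifted by 5, so by induction G(k + 5) = G(k) for all k >= 0: the sequence is periodic from the start with period 5.
One period: G(0..4) = 0, 1, 2, 3, 4.
19 mod 5 = 4, so G(19) = G(4) = 4.

4


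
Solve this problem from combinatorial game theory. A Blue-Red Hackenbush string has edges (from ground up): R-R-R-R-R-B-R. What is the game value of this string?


Edges (from ground): R-R-R-R-R-B-R
By Berlekamp's sign-expansion rule, a Blue-Red Hackenbush stalk has the value of the surreal number whose sign sequence is the edge sequence with B -> + and R -> -.
Sign sequence: -----+-
Trace the sign expansion in the surreal number tree, starting from 0:
Edge 1: R (sign -) -> bounds (-inf, 0), value = -1
Edge 2: R (sign -) -> bounds (-inf, -1), value = -2
Edge 3: R (sign -) -> bounds (-inf, -2), value = -3
Edge 4: R (sign -) -> bounds (-inf, -3), value = -4
Edge 5: R (sign -) -> bounds (-inf, -4), value = -5
Edge 6: B (sign +) -> bounds (-5, -4), value = -9/2
Edge 7: R (sign -) -> bounds (-5, -9/2), value = -19/4
Game value = -19/4

-19/4


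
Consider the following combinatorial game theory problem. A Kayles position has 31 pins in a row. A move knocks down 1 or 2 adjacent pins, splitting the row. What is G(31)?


Kayles: a move removes 1 or 2 adjacent pins from a contiguous row.
Removing pins from a row of k leaves two independent rows (a, b) with a + b = k - 1 (one pin) or a + b = k - 2 (two pins); an end removal gives a = 0.
By Sprague-Grundy, G(k) = mex{ G(a) XOR G(b) } over all these splits. G(0) = 0.
G(1): splits (0,0):0^0=0 -> mex({0}) = 1
G(2): splits (0,1):0^1=1 (0,0):0^0=0 -> mex({0, 1}) = 2
G(3): splits (0,2):0^2=2 (1,1):1^1=0 (0,1):0^1=1 -> mex({0, 1, 2}) = 3
G(4): splits (0,3):0^3=3 (1,2):1^2=3 (0,2):0^2=2 (1,1):1^1=0 -> mex({0, 2, 3}) = 1
G(5): splits (0,4):0^1=1 (1,3):1^3=2 (2,2):2^2=0 (0,3):0^3=3 (1,2):1^2=3 -> mex({0, 1, 2, 3}) = 4
G(6) = mex({0, 1, 2, 4}) = 3
G(7) = mex({0, 1, 3, 4, 5}) = 2
G(8) = mex({0, 2, 3, 5, 6}) = 1
G(9) = mex({0, 1, 2, 3, 6, 7}) = 4
G(10) = mex({0, 1, 3, 4, 5, 7}) = 2
G(11) = mex({0, 1, 2, 3, 4, 5}) = 6
G(12) = mex({0, 1, 2, 3, 5, 6, 7}) = 4
G(13) = mex({0, 2, 3, 4, 6, 7}) = 1
G(14) = mex({0, 1, 4, 5, 6, 7}) = 2
G(15) = mex({0, 1, 2, 3, 4, 5, 6}) = 7
G(16) = mex({0, 2, 3, 5, 6, 7}) = 1
G(17) = mex({0, 1, 2, 3, 5, 6, 7}) = 4
G(18) = mex({0, 1, 2, 4, 5, 6}) = 3
G(19) = mex({0, 1, 3, 4, 5, 7}) = 2
G(20) = mex({0, 2, 3, 4, 5, 6, 7}) = 1
G(21) = mex({0, 1, 2, 3, 5, 6, 7}) = 4
G(22) = mex({0, 1, 2, 3, 4, 5, 7}) = 6
G(23) = mex({0, 1, 2, 3, 4, 5, 6}) = 7
G(24) = mex({0, 1, 2, 3, 5, 6, 7}) = 4
G(25) = mex({0, 2, 3, 4, 6, 7}) = 1
G(26) = mex({0, 1, 3, 4, 5, 6, 7}) = 2
G(27) = mex({0, 1, 2, 3, 4, 5, 6, 7}) = 8
G(28) = mex({0, 1, 2, 3, 4, 6, 7, 8}) = 5
G(29) = mex({0, 1, 2, 3, 5, 6, 7, 8, 9}) = 4
G(30) = mex({0, 1, 2, 3, 4, 5, 6, 9, 10}) = 7
G(31) = mex({0, 1, 3, 4, 5, 7, 10, 11}) = 2
Therefore G(31) = 2.

2


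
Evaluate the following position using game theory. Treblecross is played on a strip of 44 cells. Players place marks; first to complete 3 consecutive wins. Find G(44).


Treblecross: place X on empty cells; 3-in-a-row wins.
Playing within two cells of an existing X lets the opponent win at once, so sensible play treats the cells i-2..i+2 around each X as dead. The player left with no safe cell loses, so this is a normal-play take-away game on strips of safe cells.
Placing X at cell i (0-indexed) of a strip of k safe cells leaves independent strips of sizes max(0, i-2) and max(0, k-i-3). Hence G(k) = mex{ G(max(0,i-2)) XOR G(max(0,k-i-3)) : 0 <= i < k }, with G(0) = 0.
G(1): splits (0,0):0^0=0 -> mex({0}) = 1
G(2): splits (0,0):0^0=0 -> mex({0}) = 1
G(3): splits (0,0):0^0=0 -> mex({0}) = 1
G(4): splits (0,1):0^1=1 (0,0):0^0=0 -> mex({0, 1}) = 2
G(5): splits (0,2):0^1=1 (0,1):0^1=1 (0,0):0^0=0 -> mex({0, 1}) = 2
G(6) = mex({1}) = 0
G(7) = mex({0, 1, 2}) = 3
G(8) = mex({0, 1, 2}) = 3
G(9) = mex({0, 2}) = 1
G(10) = mex({0, 2, 3}) = 1
G(11) = mex({0, 3}) = 1
G(12) = mex({1, 3}) = 0
G(13) = mex({0, 1, 2, 3}) = 4
G(14) = mex({0, 1, 2}) = 3
G(15) = mex({0, 1, 2}) = 3
G(16) = mex({0, 1, 2, 4}) = 3
G(17) = mex({0, 1, 3, 4}) = 2
G(18) = mex({0, 1, 3, 4}) = 2
G(19) = mex({0, 1, 3, 5}) = 2
G(20) = mex({0, 1, 2, 3, 5}) = 4
G(21) = mex({0, 1, 2, 3, 5}) = 4
G(22) = mex({1, 2, 6}) = 0
G(23) = mex({0, 1, 2, 3, 4, 6}) = 5
G(24) = mex({0, 1, 2, 3, 4}) = 5
G(25) = mex({0, 1, 3, 4, 7}) = 2
G(26) = mex({0, 1, 3, 4, 5, 7}) = 2
G(27) = mex({0, 1, 3, 5}) = 2
G(28) = mex({0, 1, 2, 5}) = 3
G(29) = mex({0, 1, 2, 4, 5, 6}) = 3
G(30) = mex({1, 2, 4, 6}) = 0
G(31) = mex({0, 1, 2, 3, 4, 6}) = 5
G(32) = mex({1, 2, 3, 4, 7}) = 0
G(33) = mex({0, 3, 7}) = 1
G(34) = mex({0, 2, 3, 5, 7}) = 1
G(35) = mex({0, 2, 3, 5, 6}) = 1
G(36) = mex({0, 1, 2, 5, 6}) = 3
G(37) = mex({0, 1, 2, 4, 5, 6}) = 3
G(38) = mex({0, 1, 2, 4}) = 3
G(39) = mex({0, 1, 2, 3, 4, 7}) = 5
G(40) = mex({0, 1, 2, 3, 4, 5, 7}) = 6
G(41) = mex({0, 1, 2, 3, 5, 7}) = 4
G(42) = mex({0, 1, 2, 3, 5, 6, 7}) = 4
G(43) = mex({0, 2, 3, 5, 6}) = 1
G(44) = mex({1, 2, 3, 4, 5, 6}) = 0
Therefore G(44) = 0.

0


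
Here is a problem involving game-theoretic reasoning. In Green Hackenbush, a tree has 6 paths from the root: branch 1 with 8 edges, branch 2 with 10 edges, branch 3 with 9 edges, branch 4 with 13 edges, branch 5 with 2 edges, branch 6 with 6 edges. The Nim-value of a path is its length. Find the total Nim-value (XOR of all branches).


The tree has 6 branches from the ground vertex.
In Green Hackenbush, the Nim-value of a simple path of length k is k.
Branch 1: length 8, Nim-value = 8
Branch 2: length 10, Nim-value = 10
Branch 3: length 9, Nim-value = 9
Branch 4: length 13, Nim-value = 13
Branch 5: length 2, Nim-value = 2
Branch 6: length 6, Nim-value = 6
Total Nim-value = XOR of all branch values:
0 XOR 8 = 8
8 XOR 10 = 2
2 XOR 9 = 11
11 XOR 13 = 6
6 XOR 2 = 4
4 XOR 6 = 2
Nim-value of the tree = 2

2


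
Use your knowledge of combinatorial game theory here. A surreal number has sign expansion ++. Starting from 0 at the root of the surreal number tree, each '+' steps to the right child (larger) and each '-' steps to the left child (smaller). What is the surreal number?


Sign expansion: ++
Rule: track bounds (lo, hi), initially (-inf, +inf). On '+', the current value becomes lo and we move to the simplest number in (value, hi): value + 1 if hi = +inf, otherwise the midpoint (value + hi)/2. On '-', the current value becomes hi and we move to value - 1 if lo = -inf, otherwise the midpoint (lo + value)/2.
Start at 0.
Step 1: sign = +, move right. Bounds: (0, +inf). Value = 1
Step 2: sign = +, move right. Bounds: (1, +inf). Value = 2
The surreal number with sign expansion ++ is 2.

2


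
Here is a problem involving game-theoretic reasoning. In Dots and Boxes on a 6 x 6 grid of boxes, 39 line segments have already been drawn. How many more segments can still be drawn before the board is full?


Grid: 6 x 6 boxes, i.e. 7 rows and 7 columns of dots.
Horizontal edges: (rows + 1) * cols = 7 * 6 = 42
Vertical edges: rows * (cols + 1) = 6 * 7 = 42
Total edges: 42 + 42 = 84
Edges drawn: 39
Remaining: 84 - 39 = 45

45


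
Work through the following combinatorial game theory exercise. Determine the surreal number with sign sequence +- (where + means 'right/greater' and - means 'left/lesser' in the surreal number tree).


Sign expansion: +-
Rule: track bounds (lo, hi), initially (-inf, +inf). On '+', the current value becomes lo and we move to the simplest number in (value, hi): value + 1 if hi = +inf, otherwise the midpoint (value + hi)/2. On '-', the current value becomes hi and we move to value - 1 if lo = -inf, otherwise the midpoint (lo + value)/2.
Start at 0.
Step 1: sign = +, move right. Bounds: (0, +inf). Value = 1
Step 2: sign = -, move left. Bounds: (0, 1). Value = 1/2
The surreal number with sign expansion +- is 1/2.

1/2


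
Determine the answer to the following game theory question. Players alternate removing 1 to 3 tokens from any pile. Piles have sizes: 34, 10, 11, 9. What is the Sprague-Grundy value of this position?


Subtraction set: {1, 2, 3}
For this subtraction set, G(n) = n mod 4 (period = max + 1 = 4).
Pile 1 (size 34): G(34) = 34 mod 4 = 2
Pile 2 (size 10): G(10) = 10 mod 4 = 2
Pile 3 (size 11): G(11) = 11 mod 4 = 3
Pile 4 (size 9): G(9) = 9 mod 4 = 1
Total Grundy value = XOR of all: 2 XOR 2 XOR 3 XOR 1 = 2

2


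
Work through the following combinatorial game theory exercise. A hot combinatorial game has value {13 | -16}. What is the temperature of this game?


The game is {13 | -16}, a switch {a | b} with numbers a > b.
Cooling {a | b} by t gives {a - t | b + t}, which stops being hot when a - t = b + t, i.e. at t = (a - b)/2. So the temperature of a switch is (a - b)/2.
Temperature = (Left option - Right option) / 2
= (13 - (-16)) / 2
= 29 / 2
= 29/2

29/2


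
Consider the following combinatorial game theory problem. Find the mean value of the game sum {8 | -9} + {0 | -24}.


G1 = {8 | -9}, G2 = {0 | -24}
Each is a switch {a | b} with numbers a > b; its mean value is (a + b)/2, and mean value is additive over game sums: m(G1 + G2) = m(G1) + m(G2).
Mean of G1 = (8 + (-9))/2 = -1/2 = -1/2
Mean of G2 = (0 + (-24))/2 = -24/2 = -12
Mean of G1 + G2 = -1/2 + -12 = -25/2

-25/2


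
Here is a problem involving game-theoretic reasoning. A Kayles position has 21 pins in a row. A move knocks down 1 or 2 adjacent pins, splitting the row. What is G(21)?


Kayles: a move removes 1 or 2 adjacent pins from a contiguous row.
Removing pins from a row of k leaves two independent rows (a, b) with a + b = k - 1 (one pin) or a + b = k - 2 (two pins); an end removal gives a = 0.
By Sprague-Grundy, G(k) = mex{ G(a) XOR G(b) } over all these splits. G(0) = 0.
G(1): splits (0,0):0^0=0 -> mex({0}) = 1
G(2): splits (0,1):0^1=1 (0,0):0^0=0 -> mex({0, 1}) = 2
G(3): splits (0,2):0^2=2 (1,1):1^1=0 (0,1):0^1=1 -> mex({0, 1, 2}) = 3
G(4): splits (0,3):0^3=3 (1,2):1^2=3 (0,2):0^2=2 (1,1):1^1=0 -> mex({0, 2, 3}) = 1
G(5): splits (0,4):0^1=1 (1,3):1^3=2 (2,2):2^2=0 (0,3):0^3=3 (1,2):1^2=3 -> mex({0, 1, 2, 3}) = 4
G(6) = mex({0, 1, 2, 4}) = 3
G(7) = mex({0, 1, 3, 4, 5}) = 2
G(8) = mex({0, 2, 3, 5, 6}) = 1
G(9) = mex({0, 1, 2, 3, 6, 7}) = 4
G(10) = mex({0, 1, 3, 4, 5, 7}) = 2
G(11) = mex({0, 1, 2, 3, 4, 5}) = 6
G(12) = mex({0, 1, 2, 3, 5, 6, 7}) = 4
G(13) = mex({0, 2, 3, 4, 6, 7}) = 1
G(14) = mex({0, 1, 4, 5, 6, 7}) = 2
G(15) = mex({0, 1, 2, 3, 4, 5, 6}) = 7
G(16) = mex({0, 2, 3, 5, 6, 7}) = 1
G(17) = mex({0, 1, 2, 3, 5, 6, 7}) = 4
G(18) = mex({0, 1, 2, 4, 5, 6}) = 3
G(19) = mex({0, 1, 3, 4, 5, 7}) = 2
G(20) = mex({0, 2, 3, 4, 5, 6, 7}) = 1
G(21) = mex({0, 1, 2, 3, 5, 6, 7}) = 4
Therefore G(21) = 4.

4


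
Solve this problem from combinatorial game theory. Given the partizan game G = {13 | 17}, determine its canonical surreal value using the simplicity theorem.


Left options: {13}, max = 13
Right options: {17}, min = 17
All options are numbers and max(Left) < min(Right), so by the simplicity theorem the value is the simplest (earliest-born) number strictly between 13 and 17.
Integers 14 through 16 all lie strictly between 13 and 17.
Among integers, the simplest (lowest birthday = smallest |n|; 0 is born on day 0, +-n on day n) is 14.
No non-integer in the interval can be simpler: if x is a non-integer in the interval, then floor(x) or ceil(x) also lies in the interval (the interval contains an integer), and both are proper prefixes of x's sign expansion, i.e. born earlier. So the game value is 14.
Game value = 14

14


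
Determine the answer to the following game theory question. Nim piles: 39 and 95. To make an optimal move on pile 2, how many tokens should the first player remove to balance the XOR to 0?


Piles: 39 and 95
Current XOR: 39 XOR 95 = 120 (non-zero, so this is an N-position).
To make the XOR zero, we need to find a move that balances the piles.
For pile 2 (size 95): target = 95 XOR 120 = 39
We reduce pile 2 from 95 to 39.
Tokens removed: 95 - 39 = 56
Verification: 39 XOR 39 = 0

56


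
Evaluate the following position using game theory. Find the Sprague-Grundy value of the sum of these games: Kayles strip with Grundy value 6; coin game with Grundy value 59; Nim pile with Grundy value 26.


By the Sprague-Grundy theorem, the Grundy value of a sum of games is the XOR of individual Grundy values.
Kayles strip: Grundy value = 6. Running XOR: 0 XOR 6 = 6
coin game: Grundy value = 59. Running XOR: 6 XOR 59 = 61
Nim pile: Grundy value = 26. Running XOR: 61 XOR 26 = 39
The combined Grundy value is 39.

39


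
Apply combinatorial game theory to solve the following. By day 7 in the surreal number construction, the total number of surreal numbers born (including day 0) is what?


Day 0: {|} = 0 is born. Count = 1.
Day n: the number of surreal numbers born by day n is 2^(n+1) - 1.
By day 0: 2^1 - 1 = 1
By day 1: 2^2 - 1 = 3
By day 2: 2^3 - 1 = 7
By day 3: 2^4 - 1 = 15
By day 4: 2^5 - 1 = 31
By day 5: 2^6 - 1 = 63
By day 6: 2^7 - 1 = 127
By day 7: 2^8 - 1 = 255
By day 7: 255 surreal numbers.

255


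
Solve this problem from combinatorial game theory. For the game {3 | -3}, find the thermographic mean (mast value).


Game = {3 | -3}, a switch {a | b} with numbers a > b.
Its thermograph has left wall a - t and right wall b + t, which meet at t = (a - b)/2, where both equal (a + b)/2. So the mast (mean value) is at (a + b)/2.
Mean = (3 + (-3))/2 = 0/2 = 0

0


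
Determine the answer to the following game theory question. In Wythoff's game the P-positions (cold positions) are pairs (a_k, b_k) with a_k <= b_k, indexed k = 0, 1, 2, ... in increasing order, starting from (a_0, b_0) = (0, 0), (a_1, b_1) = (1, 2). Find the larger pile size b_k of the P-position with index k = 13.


By Wythoff's theorem, a_k = floor(k * phi) and b_k = floor(k * phi^2) = a_k + k, where phi = (1 + sqrt(5))/2 is the golden ratio.
phi = (1 + sqrt(5))/2 = 1.618034
phi^2 = phi + 1 = 2.618034
k = 13
k * phi^2 = 13 * 2.618034 = 34.034442
b_13 = floor(k * phi^2) = 34 (check: a_13 + k = 21 + 13 = 34)

34


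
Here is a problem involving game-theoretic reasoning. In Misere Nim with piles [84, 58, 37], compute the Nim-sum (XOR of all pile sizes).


We need the XOR (exclusive or) of all pile sizes.
After XOR-ing pile 1 (size 84): 0 XOR 84 = 84
After XOR-ing pile 2 (size 58): 84 XOR 58 = 110
After XOR-ing pile 3 (size 37): 110 XOR 37 = 75
The Nim-value of this position is 75.

75


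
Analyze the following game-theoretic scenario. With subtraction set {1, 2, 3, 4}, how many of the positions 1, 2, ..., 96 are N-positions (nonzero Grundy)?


Subtraction set S = {1, 2, 3, 4}, so G(n) = n mod 5.
G(n) = 0 when n is a multiple of 5.
Multiples of 5 in [1, 96]: 19
N-positions (nonzero Grundy) = 96 - 19 = 77

77


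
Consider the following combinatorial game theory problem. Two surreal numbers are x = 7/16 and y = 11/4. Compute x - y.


x = 7/16, y = 11/4
Converting to common denominator: 16
x = 7/16, y = 44/16
x - y = 7/16 - 11/4 = -37/16

-37/16


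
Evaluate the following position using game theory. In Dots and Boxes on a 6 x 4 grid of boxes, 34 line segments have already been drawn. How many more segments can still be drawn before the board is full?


Grid: 6 x 4 boxes, i.e. 7 rows and 5 columns of dots.
Horizontal edges: (rows + 1) * cols = 7 * 4 = 28
Vertical edges: rows * (cols + 1) = 6 * 5 = 30
Total edges: 28 + 30 = 58
Edges drawn: 34
Remaining: 58 - 34 = 24

24


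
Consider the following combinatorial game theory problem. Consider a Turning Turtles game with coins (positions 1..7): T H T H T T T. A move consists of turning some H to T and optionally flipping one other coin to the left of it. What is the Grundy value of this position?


Coins: T H T H T T T
Key fact: a single head at position k behaves exactly like a Nim heap of size k (turning it to T and optionally flipping a coin at j < k corresponds to moving the heap from k to j, or to 0), and heads combine as a disjunctive sum (two heads at the same place would cancel, matching j XOR j = 0). So the Nim-value is the XOR of the 1-indexed positions of the heads.
Face-up positions (1-indexed): [2, 4]
XOR 0 with 2: 0 XOR 2 = 2
XOR 2 with 4: 2 XOR 4 = 6
Nim-value = 6

6


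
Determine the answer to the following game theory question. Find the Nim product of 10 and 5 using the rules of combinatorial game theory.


Nim multiplication is bilinear over XOR: (u XOR v) * w = (u*w) XOR (v*w).
So we split each operand into its bit components and XOR the pairwise Nim products.
10 = 2 + 8 (as XOR of powers of 2).
5 = 1 + 4 (as XOR of powers of 2).
Using the standard Nim-product table on single bits:
  2*2 = 3,   2*4 = 8,   2*8 = 12,
  4*4 = 6,   4*8 = 11,  8*8 = 13,
and  1*x = x (identity), k*l = l*k (commutative).
Pairwise Nim products:
  2 * 1 = 2
  2 * 4 = 8
  8 * 1 = 8
  8 * 4 = 11
XOR them: 2 XOR 8 XOR 8 XOR 11 = 9.
Result: 10 * 5 = 9 (in Nim).

9


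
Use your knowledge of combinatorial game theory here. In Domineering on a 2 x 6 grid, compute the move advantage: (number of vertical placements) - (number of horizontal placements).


Board is 2 x 6 (rows x cols).
Left (vertical) placements: (rows-1) * cols = 1 * 6 = 6
Right (horizontal) placements: rows * (cols-1) = 2 * 5 = 10
Advantage = Left - Right = 6 - 10 = -4

-4


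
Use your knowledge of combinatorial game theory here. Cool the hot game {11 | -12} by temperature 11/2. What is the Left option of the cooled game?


Original game: {11 | -12} (a switch {a | b} with a > b).
Cooling by t (for t below the temperature (a - b)/2 = 23/2) taxes each move by t: {a | b} cooled by t is {a - t | b + t}.
Cooling amount: t = 11/2
Cooled Left option: 11 - 11/2 = 11/2
Cooled Right option: -12 + 11/2 = -13/2
Cooled game: {11/2 | -13/2}
Left option = 11/2

11/2


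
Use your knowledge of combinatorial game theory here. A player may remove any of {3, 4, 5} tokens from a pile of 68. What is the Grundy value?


The subtraction set is S = {3, 4, 5}.
G(k) = mex{ G(k - s) : s in S, s <= k }. We compute iteratively: G(0) = 0.
G(1) = mex({}) = 0
G(2) = mex({}) = 0
G(3) = mex({0}) = 1
G(4) = mex({0}) = 1
G(5) = mex({0}) = 1
G(6) = mex({0, 1}) = 2
G(7) = mex({0, 1}) = 2
G(8) = mex({1}) = 0
G(9) = mex({1, 2}) = 0
G(10) = mex({1, 2}) = 0
G(11) = mex({0, 2}) = 1
G(12) = mex({0, 2}) = 1
Observe that G(8)..G(12) = 0, 0, 0, 1, 1 repeats G(0)..G(4) = 0, 0, 0, 1, 1.
For k >= max(S) = 5, G(k) is determined by the previous 5 values G(k-5)..G(k-1); a window of 5 consecutive values has recurred shifted by 8, so by induction G(k + 8) = G(k) for all k >= 0: the sequence is periodic from the start with period 8.
One period: G(0..7) = 0, 0, 0, 1, 1, 1, 2, 2.
68 mod 8 = 4, so G(68) = G(4) = 1.

1


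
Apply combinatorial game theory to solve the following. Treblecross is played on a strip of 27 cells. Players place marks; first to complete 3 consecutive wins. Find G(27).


Treblecross: place X on empty cells; 3-in-a-row wins.
Playing within two cells of an existing X lets the opponent win at once, so sensible play treats the cells i-2..i+2 around each X as dead. The player left with no safe cell loses, so this is a normal-play take-away game on strips of safe cells.
Placing X at cell i (0-indexed) of a strip of k safe cells leaves independent strips of sizes max(0, i-2) and max(0, k-i-3). Hence G(k) = mex{ G(max(0,i-2)) XOR G(max(0,k-i-3)) : 0 <= i < k }, with G(0) = 0.
G(1): splits (0,0):0^0=0 -> mex({0}) = 1
G(2): splits (0,0):0^0=0 -> mex({0}) = 1
G(3): splits (0,0):0^0=0 -> mex({0}) = 1
G(4): splits (0,1):0^1=1 (0,0):0^0=0 -> mex({0, 1}) = 2
G(5): splits (0,2):0^1=1 (0,1):0^1=1 (0,0):0^0=0 -> mex({0, 1}) = 2
G(6) = mex({1}) = 0
G(7) = mex({0, 1, 2}) = 3
G(8) = mex({0, 1, 2}) = 3
G(9) = mex({0, 2}) = 1
G(10) = mex({0, 2, 3}) = 1
G(11) = mex({0, 3}) = 1
G(12) = mex({1, 3}) = 0
G(13) = mex({0, 1, 2, 3}) = 4
G(14) = mex({0, 1, 2}) = 3
G(15) = mex({0, 1, 2}) = 3
G(16) = mex({0, 1, 2, 4}) = 3
G(17) = mex({0, 1, 3, 4}) = 2
G(18) = mex({0, 1, 3, 4}) = 2
G(19) = mex({0, 1, 3, 5}) = 2
G(20) = mex({0, 1, 2, 3, 5}) = 4
G(21) = mex({0, 1, 2, 3, 5}) = 4
G(22) = mex({1, 2, 6}) = 0
G(23) = mex({0, 1, 2, 3, 4, 6}) = 5
G(24) = mex({0, 1, 2, 3, 4}) = 5
G(25) = mex({0, 1, 3, 4, 7}) = 2
G(26) = mex({0, 1, 3, 4, 5, 7}) = 2
G(27) = mex({0, 1, 3, 5}) = 2
Therefore G(27) = 2.

2


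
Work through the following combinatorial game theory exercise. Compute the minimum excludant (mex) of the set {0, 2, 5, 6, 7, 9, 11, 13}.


Set = {0, 2, 5, 6, 7, 9, 11, 13}
0 is in the set.
1 is NOT in the set. This is the mex.
mex = 1

1


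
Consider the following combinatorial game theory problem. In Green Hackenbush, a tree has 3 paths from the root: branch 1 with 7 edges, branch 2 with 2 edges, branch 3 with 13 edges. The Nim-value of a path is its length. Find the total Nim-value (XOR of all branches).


The tree has 3 branches from the ground vertex.
In Green Hackenbush, the Nim-value of a simple path of length k is k.
Branch 1: length 7, Nim-value = 7
Branch 2: length 2, Nim-value = 2
Branch 3: length 13, Nim-value = 13
Total Nim-value = XOR of all branch values:
0 XOR 7 = 7
7 XOR 2 = 5
5 XOR 13 = 8
Nim-value of the tree = 8

8


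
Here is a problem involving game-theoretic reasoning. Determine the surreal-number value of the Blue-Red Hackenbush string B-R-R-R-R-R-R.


Edges (from ground): B-R-R-R-R-R-R
By Berlekamp's sign-expansion rule, a Blue-Red Hackenbush stalk has the value of the surreal number whose sign sequence is the edge sequence with B -> + and R -> -.
Sign sequence: +------
Trace the sign expansion in the surreal number tree, starting from 0:
Edge 1: B (sign +) -> bounds (0, +inf), value = 1
Edge 2: R (sign -) -> bounds (0, 1), value = 1/2
Edge 3: R (sign -) -> bounds (0, 1/2), value = 1/4
Edge 4: R (sign -) -> bounds (0, 1/4), value = 1/8
Edge 5: R (sign -) -> bounds (0, 1/8), value = 1/16
Edge 6: R (sign -) -> bounds (0, 1/16), value = 1/32
Edge 7: R (sign -) -> bounds (0, 1/32), value = 1/64
Game value = 1/64

1/64


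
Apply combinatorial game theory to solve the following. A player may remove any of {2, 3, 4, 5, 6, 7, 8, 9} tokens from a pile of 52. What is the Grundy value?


The subtraction set is S = {2, 3, 4, 5, 6, 7, 8, 9}.
G(k) = mex{ G(k - s) : s in S, s <= k }. We compute iteratively: G(0) = 0.
G(1) = mex({}) = 0
G(2) = mex({0}) = 1
G(3) = mex({0}) = 1
G(4) = mex({0, 1}) = 2
G(5) = mex({0, 1}) = 2
G(6) = mex({0, 1, 2}) = 3
G(7) = mex({0, 1, 2}) = 3
G(8) = mex({0, 1, 2, 3}) = 4
G(9) = mex({0, 1, 2, 3}) = 4
G(10) = mex({0, 1, 2, 3, 4}) = 5
G(11) = mex({1, 2, 3, 4}) = 0
G(12) = mex({1, 2, 3, 4, 5}) = 0
G(13) = mex({0, 2, 3, 4, 5}) = 1
G(14) = mex({0, 2, 3, 4, 5}) = 1
G(15) = mex({0, 1, 3, 4, 5}) = 2
G(16) = mex({0, 1, 3, 4, 5}) = 2
G(17) = mex({0, 1, 2, 4, 5}) = 3
G(18) = mex({0, 1, 2, 4, 5}) = 3
G(19) = mex({0, 1, 2, 3, 5}) = 4
Observe that G(11)..G(19) = 0, 0, 1, 1, 2, 2, 3, 3, 4 repeats G(0)..G(8) = 0, 0, 1, 1, 2, 2, 3, 3, 4.
For k >= max(S) = 9, G(k) is determined by the previous 9 values G(k-9)..G(k-1); a window of 9 consecutive values has recurred shifted by 11, so by induction G(k + 11) = G(k) for all k >= 0: the sequence is periodic from the start with period 11.
One period: G(0..10) = 0, 0, 1, 1, 2, 2, 3, 3, 4, 4, 5.
52 mod 11 = 8, so G(52) = G(8) = 4.

4


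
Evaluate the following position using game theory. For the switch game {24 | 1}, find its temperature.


The game is {24 | 1}, a switch {a | b} with numbers a > b.
Cooling {a | b} by t gives {a - t | b + t}, which stops being hot when a - t = b + t, i.e. at t = (a - b)/2. So the temperature of a switch is (a - b)/2.
Temperature = (Left option - Right option) / 2
= (24 - (1)) / 2
= 23 / 2
= 23/2

23/2


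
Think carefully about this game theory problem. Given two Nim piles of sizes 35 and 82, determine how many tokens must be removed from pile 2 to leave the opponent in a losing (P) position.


Piles: 35 and 82
Current XOR: 35 XOR 82 = 113 (non-zero, so this is an N-position).
To make the XOR zero, we need to find a move that balances the piles.
For pile 2 (size 82): target = 82 XOR 113 = 35
We reduce pile 2 from 82 to 35.
Tokens removed: 82 - 35 = 47
Verification: 35 XOR 35 = 0

47


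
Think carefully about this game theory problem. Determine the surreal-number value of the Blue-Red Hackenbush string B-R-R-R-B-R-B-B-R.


Edges (from ground): B-R-R-R-B-R-B-B-R
By Berlekamp's sign-expansion rule, a Blue-Red Hackenbush stalk has the value of the surreal number whose sign sequence is the edge sequence with B -> + and R -> -.
Sign sequence: +---+-++-
Trace the sign expansion in the surreal number tree, starting from 0:
Edge 1: B (sign +) -> bounds (0, +inf), value = 1
Edge 2: R (sign -) -> bounds (0, 1), value = 1/2
Edge 3: R (sign -) -> bounds (0, 1/2), value = 1/4
Edge 4: R (sign -) -> bounds (0, 1/4), value = 1/8
Edge 5: B (sign +) -> bounds (1/8, 1/4), value = 3/16
Edge 6: R (sign -) -> bounds (1/8, 3/16), value = 5/32
Edge 7: B (sign +) -> bounds (5/32, 3/16), value = 11/64
Edge 8: B (sign +) -> bounds (11/64, 3/16), value = 23/128
Edge 9: R (sign -) -> bounds (11/64, 23/128), value = 45/256
Game value = 45/256

45/256


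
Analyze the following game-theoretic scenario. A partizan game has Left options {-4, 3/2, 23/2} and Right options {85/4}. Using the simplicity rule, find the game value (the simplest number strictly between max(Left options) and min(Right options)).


Left options: {-4, 3/2, 23/2}, max = 23/2
Right options: {85/4}, min = 85/4
All options are numbers and max(Left) < min(Right), so by the simplicity theorem the value is the simplest (earliest-born) number strictly between 23/2 and 85/4.
Integers 12 through 21 all lie strictly between 23/2 and 85/4.
Among integers, the simplest (lowest birthday = smallest |n|; 0 is born on day 0, +-n on day n) is 12.
No non-integer in the interval can be simpler: if x is a non-integer in the interval, then floor(x) or ceil(x) also lies in the interval (the interval contains an integer), and both are proper prefixes of x's sign expansion, i.e. born earlier. So the game value is 12.
Game value = 12

12


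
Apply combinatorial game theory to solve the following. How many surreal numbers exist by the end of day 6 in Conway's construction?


Day 0: {|} = 0 is born. Count = 1.
Day n: the number of surreal numbers born by day n is 2^(n+1) - 1.
By day 0: 2^1 - 1 = 1
By day 1: 2^2 - 1 = 3
By day 2: 2^3 - 1 = 7
By day 3: 2^4 - 1 = 15
By day 4: 2^5 - 1 = 31
By day 5: 2^6 - 1 = 63
By day 6: 2^7 - 1 = 127
By day 6: 127 surreal numbers.

127


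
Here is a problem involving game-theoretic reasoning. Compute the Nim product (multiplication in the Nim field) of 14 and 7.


Nim multiplication is bilinear over XOR: (u XOR v) * w = (u*w) XOR (v*w).
So we split each operand into its bit components and XOR the pairwise Nim products.
14 = 2 + 4 + 8 (as XOR of powers of 2).
7 = 1 + 2 + 4 (as XOR of powers of 2).
Using the standard Nim-product table on single bits:
  2*2 = 3,   2*4 = 8,   2*8 = 12,
  4*4 = 6,   4*8 = 11,  8*8 = 13,
and  1*x = x (identity), k*l = l*k (commutative).
Pairwise Nim products:
  2 * 1 = 2
  2 * 2 = 3
  2 * 4 = 8
  4 * 1 = 4
  4 * 2 = 8
  4 * 4 = 6
  8 * 1 = 8
  8 * 2 = 12
  8 * 4 = 11
XOR them: 2 XOR 3 XOR 8 XOR 4 XOR 8 XOR 6 XOR 8 XOR 12 XOR 11 = 12.
Result: 14 * 7 = 12 (in Nim).

12


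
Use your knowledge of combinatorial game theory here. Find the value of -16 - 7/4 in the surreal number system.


x = -16, y = 7/4
Converting to common denominator: 4
x = -64/4, y = 7/4
x - y = -16 - 7/4 = -71/4

-71/4


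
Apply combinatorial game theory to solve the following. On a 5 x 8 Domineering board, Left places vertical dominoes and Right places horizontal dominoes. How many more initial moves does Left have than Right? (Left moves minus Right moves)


Board is 5 x 8 (rows x cols).
Left (vertical) placements: (rows-1) * cols = 4 * 8 = 32
Right (horizontal) placements: rows * (cols-1) = 5 * 7 = 35
Advantage = Left - Right = 32 - 35 = -3

-3


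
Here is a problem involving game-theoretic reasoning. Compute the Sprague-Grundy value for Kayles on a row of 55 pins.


Kayles: a move removes 1 or 2 adjacent pins from a contiguous row.
Removing pins from a row of k leaves two independent rows (a, b) with a + b = k - 1 (one pin) or a + b = k - 2 (two pins); an end removal gives a = 0.
By Sprague-Grundy, G(k) = mex{ G(a) XOR G(b) } over all these splits. G(0) = 0.
G(1): splits (0,0):0^0=0 -> mex({0}) = 1
G(2): splits (0,1):0^1=1 (0,0):0^0=0 -> mex({0, 1}) = 2
G(3): splits (0,2):0^2=2 (1,1):1^1=0 (0,1):0^1=1 -> mex({0, 1, 2}) = 3
G(4): splits (0,3):0^3=3 (1,2):1^2=3 (0,2):0^2=2 (1,1):1^1=0 -> mex({0, 2, 3}) = 1
G(5): splits (0,4):0^1=1 (1,3):1^3=2 (2,2):2^2=0 (0,3):0^3=3 (1,2):1^2=3 -> mex({0, 1, 2, 3}) = 4
G(6) = mex({0, 1, 2, 4}) = 3
G(7) = mex({0, 1, 3, 4, 5}) = 2
G(8) = mex({0, 2, 3, 5, 6}) = 1
G(9) = mex({0, 1, 2, 3, 6, 7}) = 4
G(10) = mex({0, 1, 3, 4, 5, 7}) = 2
G(11) = mex({0, 1, 2, 3, 4, 5}) = 6
G(12) = mex({0, 1, 2, 3, 5, 6, 7}) = 4
G(13) = mex({0, 2, 3, 4, 6, 7}) = 1
G(14) = mex({0, 1, 4, 5, 6, 7}) = 2
G(15) = mex({0, 1, 2, 3, 4, 5, 6}) = 7
G(16) = mex({0, 2, 3, 5, 6, 7}) = 1
G(17) = mex({0, 1, 2, 3, 5, 6, 7}) = 4
G(18) = mex({0, 1, 2, 4, 5, 6}) = 3
G(19) = mex({0, 1, 3, 4, 5, 7}) = 2
G(20) = mex({0, 2, 3, 4, 5, 6, 7}) = 1
G(21) = mex({0, 1, 2, 3, 5, 6, 7}) = 4
G(22) = mex({0, 1, 2, 3, 4, 5, 7}) = 6
G(23) = mex({0, 1, 2, 3, 4, 5, 6}) = 7
G(24) = mex({0, 1, 2, 3, 5, 6, 7}) = 4
G(25) = mex({0, 2, 3, 4, 6, 7}) = 1
G(26) = mex({0, 1, 3, 4, 5, 6, 7}) = 2
G(27) = mex({0, 1, 2, 3, 4, 5, 6, 7}) = 8
G(28) = mex({0, 1, 2, 3, 4, 6, 7, 8}) = 5
G(29) = mex({0, 1, 2, 3, 5, 6, 7, 8, 9}) = 4
G(30) = mex({0, 1, 2, 3, 4, 5, 6, 9, 10}) = 7
G(31) = mex({0, 1, 3, 4, 5, 7, 10, 11}) = 2
G(32) = mex({0, 2, 3, 4, 5, 6, 7, 9, 11}) = 1
G(33) = mex({0, 1, 2, 3, 4, 5, 6, 7, 9, 12}) = 8
G(34) = mex({0, 1, 2, 3, 4, 5, 7, 8, 11, 12}) = 6
G(35) = mex({0, 1, 2, 3, 4, 5, 6, 8, 9, 10, 11}) = 7
G(36) = mex({0, 1, 2, 3, 5, 6, 7, 9, 10}) = 4
G(37) = mex({0, 2, 3, 4, 6, 7, 9, 10, 11, 12}) = 1
G(38) = mex({0, 1, 3, 4, 5, 6, 7, 9, 10, 11, 12}) = 2
G(39) = mex({0, 1, 2, 4, 5, 6, 7, 9, 10, 12, 14}) = 3
G(40) = mex({0, 2, 3, 4, 6, 7, 11, 12, 14}) = 1
G(41) = mex({0, 1, 2, 3, 5, 6, 7, 9, 10, 11, 12}) = 4
G(42) = mex({0, 1, 2, 3, 4, 5, 6, 9, 10}) = 7
G(43) = mex({0, 1, 3, 4, 5, 7, 9, 10, 12, 15}) = 2
G(44) = mex({0, 2, 3, 4, 5, 6, 7, 9, 10, 12, 15}) = 1
G(45) = mex({0, 1, 2, 3, 4, 5, 6, 7, 9, 10, 12, 14}) = 8
G(46) = mex({0, 1, 3, 4, 5, 7, 8, 11, 12, 14}) = 2
G(47) = mex({0, 1, 2, 3, 4, 5, 6, 8, 9, 10, 11, 12}) = 7
G(48) = mex({0, 1, 2, 3, 5, 6, 7, 9, 10}) = 4
G(49) = mex({0, 2, 3, 4, 6, 7, 9, 10, 11, 12, 15}) = 1
G(50) = mex({0, 1, 4, 5, 6, 7, 9, 11, 12, 14, 15}) = 2
G(51) = mex({0, 1, 2, 3, 4, 5, 6, 7, 9, 12, 14, 15}) = 8
G(52) = mex({0, 2, 3, 4, 5, 6, 7, 8, 11, 12, 15}) = 1
G(53) = mex({0, 1, 2, 3, 5, 6, 7, 8, 9, 10, 11, 12}) = 4
G(54) = mex({0, 1, 2, 3, 4, 5, 6, 9, 10}) = 7
G(55) = mex({0, 1, 3, 4, 5, 7, 9, 10, 11, 12}) = 2
Therefore G(55) = 2.

2


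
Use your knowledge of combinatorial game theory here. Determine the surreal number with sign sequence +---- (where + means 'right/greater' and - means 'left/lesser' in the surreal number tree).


Sign expansion: +----
Rule: track bounds (lo, hi), initially (-inf, +inf). On '+', the current value becomes lo and we move to the simplest number in (value, hi): value + 1 if hi = +inf, otherwise the midpoint (value + hi)/2. On '-', the current value becomes hi and we move to value - 1 if lo = -inf, otherwise the midpoint (lo + value)/2.
Start at 0.
Step 1: sign = +, move right. Bounds: (0, +inf). Value = 1
Step 2: sign = -, move left. Bounds: (0, 1). Value = 1/2
Step 3: sign = -, move left. Bounds: (0, 1/2). Value = 1/4
Step 4: sign = -, move left. Bounds: (0, 1/4). Value = 1/8
Step 5: sign = -, move left. Bounds: (0, 1/8). Value = 1/16
The surreal number with sign expansion +---- is 1/16.

1/16
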